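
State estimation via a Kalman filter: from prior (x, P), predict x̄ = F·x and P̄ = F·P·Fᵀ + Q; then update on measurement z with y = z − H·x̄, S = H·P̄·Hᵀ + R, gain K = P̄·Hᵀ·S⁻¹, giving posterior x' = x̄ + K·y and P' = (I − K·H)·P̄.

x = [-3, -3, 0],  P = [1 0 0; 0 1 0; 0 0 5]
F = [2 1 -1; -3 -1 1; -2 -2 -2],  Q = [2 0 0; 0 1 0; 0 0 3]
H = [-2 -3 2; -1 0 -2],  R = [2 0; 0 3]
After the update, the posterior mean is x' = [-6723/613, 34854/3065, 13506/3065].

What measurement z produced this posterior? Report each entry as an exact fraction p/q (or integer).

x̄ = F·x = [-9, 12, 12]
P̄ = F·P·Fᵀ + Q = [12 -12 4; -12 16 -2; 4 -2 31]
S = H·P̄·Hᵀ + R = [166 -140; -140 155]
K = P̄·Hᵀ·S⁻¹ = [30/613 -52/613; -210/613 -632/3065; 6/613 -1278/3065]
x' − x̄ = [-1206/613, -1926/3065, -23274/3065] = K·y
y = (KᵀK)⁻¹·Kᵀ·(x' − x̄) = [-9, 18]
z = y + H·x̄ = [-9, 18] + [6, -15] = [-3, 3]

z = [-3, 3]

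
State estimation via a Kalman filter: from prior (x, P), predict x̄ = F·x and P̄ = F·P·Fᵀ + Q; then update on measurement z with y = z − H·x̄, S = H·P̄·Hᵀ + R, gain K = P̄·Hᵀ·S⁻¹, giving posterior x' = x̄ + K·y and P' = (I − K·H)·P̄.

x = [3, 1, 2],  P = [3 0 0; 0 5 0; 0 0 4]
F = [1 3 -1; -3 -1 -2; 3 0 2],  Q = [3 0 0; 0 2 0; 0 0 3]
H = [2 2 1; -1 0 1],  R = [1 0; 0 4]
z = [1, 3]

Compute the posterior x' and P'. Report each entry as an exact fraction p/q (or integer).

x̄ = F·x = [4, -14, 13]
P̄ = F·P·Fᵀ + Q = [55 -16 1; -16 50 -43; 1 -43 46]
y = z − H·x̄ = [8, -6]
S = H·P̄·Hᵀ + R = [171 -117; -117 103]
K = P̄·Hᵀ·S⁻¹ = [1819/3924 1/436; -146/981 -47/109; 1351/3924 361/436]
x' = x̄ + K·y = [15097/1962, -12364/981, 21163/1962]
P' = (I − K·H)·P̄ = [72605/3924 -27004/981 72641/3924; -27004/981 41279/981 -28696/981; 72641/3924 -28696/981 85637/3924]

x' = [15097/1962, -12364/981, 21163/1962]
P' = [72605/3924 -27004/981 72641/3924; -27004/981 41279/981 -28696/981; 72641/3924 -28696/981 85637/3924]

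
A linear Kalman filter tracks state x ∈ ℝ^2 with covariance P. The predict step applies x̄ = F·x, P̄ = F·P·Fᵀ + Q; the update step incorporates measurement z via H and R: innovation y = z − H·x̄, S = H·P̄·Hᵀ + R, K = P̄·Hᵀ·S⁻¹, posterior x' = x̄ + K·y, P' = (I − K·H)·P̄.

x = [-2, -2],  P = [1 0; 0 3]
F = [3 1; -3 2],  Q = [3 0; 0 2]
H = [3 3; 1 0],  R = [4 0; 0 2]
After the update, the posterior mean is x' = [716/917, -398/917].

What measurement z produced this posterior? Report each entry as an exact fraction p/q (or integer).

z = [1, 2]

x̄ = F·x = [-8, 2]
P̄ = F·P·Fᵀ + Q = [15 -3; -3 23]
S = H·P̄·Hᵀ + R = [292 36; 36 17]
K = P̄·Hᵀ·S⁻¹ = [18/917 771/917; 282/917 -759/917]
x' − x̄ = [8052/917, -2232/917] = K·y
y = (KᵀK)⁻¹·Kᵀ·(x' − x̄) = [19, 10]
z = y + H·x̄ = [19, 10] + [-18, -8] = [1, 2]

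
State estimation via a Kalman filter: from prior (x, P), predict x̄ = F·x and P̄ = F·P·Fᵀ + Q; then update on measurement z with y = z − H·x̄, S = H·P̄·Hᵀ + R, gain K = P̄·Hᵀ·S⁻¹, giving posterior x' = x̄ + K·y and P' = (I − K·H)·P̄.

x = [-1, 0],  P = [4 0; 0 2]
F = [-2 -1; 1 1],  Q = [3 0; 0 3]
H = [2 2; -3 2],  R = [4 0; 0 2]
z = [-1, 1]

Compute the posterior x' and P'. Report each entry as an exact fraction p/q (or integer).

x̄ = F·x = [2, -1]
P̄ = F·P·Fᵀ + Q = [21 -10; -10 9]
y = z − H·x̄ = [-3, 9]
S = H·P̄·Hᵀ + R = [44 -70; -70 347]
K = P̄·Hᵀ·S⁻¹ = [19/108 -11/54; 1333/5184 493/2592]
x' = x̄ + K·y = [-13/36, -103/1728]
P' = (I − K·H)·P̄ = [2/9 7/54; 7/54 997/2592]

x' = [-13/36, -103/1728]
P' = [2/9 7/54; 7/54 997/2592]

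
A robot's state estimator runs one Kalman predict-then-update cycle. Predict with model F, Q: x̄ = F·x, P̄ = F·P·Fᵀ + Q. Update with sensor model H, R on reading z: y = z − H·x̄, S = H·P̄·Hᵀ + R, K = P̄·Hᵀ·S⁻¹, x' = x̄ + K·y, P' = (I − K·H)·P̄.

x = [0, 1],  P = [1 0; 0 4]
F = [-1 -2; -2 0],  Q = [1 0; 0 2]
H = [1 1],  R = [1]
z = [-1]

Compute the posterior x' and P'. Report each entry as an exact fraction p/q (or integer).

x̄ = F·x = [-2, 0]
P̄ = F·P·Fᵀ + Q = [18 2; 2 6]
y = z − H·x̄ = [1]
S = H·P̄·Hᵀ + R = [29]
K = P̄·Hᵀ·S⁻¹ = [20/29; 8/29]
x' = x̄ + K·y = [-38/29, 8/29]
P' = (I − K·H)·P̄ = [122/29 -102/29; -102/29 110/29]

x' = [-38/29, 8/29]
P' = [122/29 -102/29; -102/29 110/29]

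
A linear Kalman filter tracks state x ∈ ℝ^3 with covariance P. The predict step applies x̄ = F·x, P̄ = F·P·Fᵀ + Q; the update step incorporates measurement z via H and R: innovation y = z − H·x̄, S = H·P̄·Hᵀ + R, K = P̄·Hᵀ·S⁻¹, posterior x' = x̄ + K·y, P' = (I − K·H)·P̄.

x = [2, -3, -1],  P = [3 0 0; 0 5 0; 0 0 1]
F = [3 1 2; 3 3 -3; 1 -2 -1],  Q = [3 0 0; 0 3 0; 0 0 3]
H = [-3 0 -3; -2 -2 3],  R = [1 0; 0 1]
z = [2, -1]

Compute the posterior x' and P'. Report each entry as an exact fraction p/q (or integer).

x̄ = F·x = [1, 0, 9]
P̄ = F·P·Fᵀ + Q = [39 36 -3; 36 84 -18; -3 -18 27]
y = z − H·x̄ = [32, -26]
S = H·P̄·Hᵀ + R = [541 108; 108 1276]
K = P̄·Hᵀ·S⁻¹ = [-30159/169663 -74355/678652; -9288/169663 -76611/339326; -26289/169663 74319/678652]
x' = x̄ + K·y = [-624235/339326, 698727/169663, 405291/339326]
P' = (I − K·H)·P̄ = [1616295/678652 -1971621/339326 -1576083/678652; -1971621/339326 2488323/169663 1977813/339326; -1576083/678652 1977813/339326 1611135/678652]

x' = [-624235/339326, 698727/169663, 405291/339326]
P' = [1616295/678652 -1971621/339326 -1576083/678652; -1971621/339326 2488323/169663 1977813/339326; -1576083/678652 1977813/339326 1611135/678652]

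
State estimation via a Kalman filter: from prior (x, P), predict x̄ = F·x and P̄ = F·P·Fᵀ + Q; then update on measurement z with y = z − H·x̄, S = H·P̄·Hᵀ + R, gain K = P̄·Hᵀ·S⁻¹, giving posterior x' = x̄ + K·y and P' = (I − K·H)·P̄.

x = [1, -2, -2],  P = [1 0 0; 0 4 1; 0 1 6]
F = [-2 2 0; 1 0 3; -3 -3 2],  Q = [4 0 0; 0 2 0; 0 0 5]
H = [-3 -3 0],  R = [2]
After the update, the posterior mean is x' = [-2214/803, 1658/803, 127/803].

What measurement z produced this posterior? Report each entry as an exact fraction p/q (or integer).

z = [2]

x̄ = F·x = [-6, -5, -1]
P̄ = F·P·Fᵀ + Q = [24 4 -14; 4 57 24; -14 24 62]
S = H·P̄·Hᵀ + R = [803]
K = P̄·Hᵀ·S⁻¹ = [-84/803; -183/803; -30/803]
x' − x̄ = [2604/803, 5673/803, 930/803] = K·y
y = (KᵀK)⁻¹·Kᵀ·(x' − x̄) = [-31]
z = y + H·x̄ = [-31] + [33] = [2]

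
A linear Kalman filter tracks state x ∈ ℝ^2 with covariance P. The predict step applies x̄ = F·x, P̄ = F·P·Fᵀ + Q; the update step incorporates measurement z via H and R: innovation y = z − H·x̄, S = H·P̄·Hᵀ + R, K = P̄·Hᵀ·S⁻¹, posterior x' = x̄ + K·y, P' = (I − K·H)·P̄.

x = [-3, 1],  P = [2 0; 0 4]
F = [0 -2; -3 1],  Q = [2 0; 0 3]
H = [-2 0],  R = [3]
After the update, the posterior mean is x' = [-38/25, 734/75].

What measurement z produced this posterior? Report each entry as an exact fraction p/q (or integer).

z = [3]

x̄ = F·x = [-2, 10]
P̄ = F·P·Fᵀ + Q = [18 -8; -8 25]
S = H·P̄·Hᵀ + R = [75]
K = P̄·Hᵀ·S⁻¹ = [-12/25; 16/75]
x' − x̄ = [12/25, -16/75] = K·y
y = (KᵀK)⁻¹·Kᵀ·(x' − x̄) = [-1]
z = y + H·x̄ = [-1] + [4] = [3]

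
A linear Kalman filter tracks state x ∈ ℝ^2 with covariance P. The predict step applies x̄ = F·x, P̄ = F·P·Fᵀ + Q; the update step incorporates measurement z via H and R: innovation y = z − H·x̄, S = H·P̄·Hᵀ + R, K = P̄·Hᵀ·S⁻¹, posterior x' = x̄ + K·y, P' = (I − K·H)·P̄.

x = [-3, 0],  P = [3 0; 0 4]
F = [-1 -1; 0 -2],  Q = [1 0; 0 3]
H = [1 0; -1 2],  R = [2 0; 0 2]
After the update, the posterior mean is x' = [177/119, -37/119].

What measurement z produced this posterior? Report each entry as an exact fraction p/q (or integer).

x̄ = F·x = [3, 0]
P̄ = F·P·Fᵀ + Q = [8 8; 8 19]
S = H·P̄·Hᵀ + R = [10 8; 8 54]
K = P̄·Hᵀ·S⁻¹ = [92/119 4/119; 48/119 59/119]
x' − x̄ = [-180/119, -37/119] = K·y
y = (KᵀK)⁻¹·Kᵀ·(x' − x̄) = [-2, 1]
z = y + H·x̄ = [-2, 1] + [3, -3] = [1, -2]

z = [1, -2]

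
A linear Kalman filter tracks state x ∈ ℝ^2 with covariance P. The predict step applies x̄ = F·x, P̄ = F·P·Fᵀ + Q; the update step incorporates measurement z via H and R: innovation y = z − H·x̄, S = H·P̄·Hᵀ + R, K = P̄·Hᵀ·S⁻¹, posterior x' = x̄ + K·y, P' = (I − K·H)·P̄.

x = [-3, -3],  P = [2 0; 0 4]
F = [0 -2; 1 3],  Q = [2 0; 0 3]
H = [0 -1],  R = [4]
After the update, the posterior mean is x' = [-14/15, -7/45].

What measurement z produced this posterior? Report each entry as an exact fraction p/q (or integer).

z = [-1]

x̄ = F·x = [6, -12]
P̄ = F·P·Fᵀ + Q = [18 -24; -24 41]
S = H·P̄·Hᵀ + R = [45]
K = P̄·Hᵀ·S⁻¹ = [8/15; -41/45]
x' − x̄ = [-104/15, 533/45] = K·y
y = (KᵀK)⁻¹·Kᵀ·(x' − x̄) = [-13]
z = y + H·x̄ = [-13] + [12] = [-1]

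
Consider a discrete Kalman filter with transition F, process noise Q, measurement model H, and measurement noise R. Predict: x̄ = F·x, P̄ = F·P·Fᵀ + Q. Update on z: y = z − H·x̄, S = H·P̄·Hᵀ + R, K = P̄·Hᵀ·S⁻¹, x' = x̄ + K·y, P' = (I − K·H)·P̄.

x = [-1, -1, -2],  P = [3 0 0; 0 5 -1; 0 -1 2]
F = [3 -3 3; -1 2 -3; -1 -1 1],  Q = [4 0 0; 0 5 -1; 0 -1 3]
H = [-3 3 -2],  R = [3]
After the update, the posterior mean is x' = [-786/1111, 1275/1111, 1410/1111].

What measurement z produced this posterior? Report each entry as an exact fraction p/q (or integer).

x̄ = F·x = [-6, 5, 0]
P̄ = F·P·Fᵀ + Q = [112 -72 18; -72 58 -19; 18 -19 15]
S = H·P̄·Hᵀ + R = [3333]
K = P̄·Hᵀ·S⁻¹ = [-196/1111; 428/3333; -47/1111]
x' − x̄ = [5880/1111, -4280/1111, 1410/1111] = K·y
y = (KᵀK)⁻¹·Kᵀ·(x' − x̄) = [-30]
z = y + H·x̄ = [-30] + [33] = [3]

z = [3]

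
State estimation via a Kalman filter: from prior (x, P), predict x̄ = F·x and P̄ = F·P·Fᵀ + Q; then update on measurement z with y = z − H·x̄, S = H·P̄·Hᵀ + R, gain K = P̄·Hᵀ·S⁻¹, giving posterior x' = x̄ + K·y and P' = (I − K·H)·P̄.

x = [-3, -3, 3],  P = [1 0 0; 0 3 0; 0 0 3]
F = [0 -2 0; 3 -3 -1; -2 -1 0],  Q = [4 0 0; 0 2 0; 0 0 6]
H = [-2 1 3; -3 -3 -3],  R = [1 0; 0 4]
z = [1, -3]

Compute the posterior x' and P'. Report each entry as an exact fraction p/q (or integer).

x' = [37889/10988, -335213/43952, 228687/43952]
P' = [4062/2747 -18527/5494 11325/5494; -18527/5494 194671/21976 -115221/21976; 11325/5494 -115221/21976 70615/21976]

x̄ = F·x = [6, -3, 9]
P̄ = F·P·Fᵀ + Q = [16 18 6; 18 41 3; 6 3 13]
y = z − H·x̄ = [-11, 33]
S = H·P̄·Hᵀ + R = [97 -144; -144 1120]
K = P̄·Hᵀ·S⁻¹ = [-400/2747 -1383/10988; -347/2747 -8013/43952; 753/2747 -1041/43952]
x' = x̄ + K·y = [37889/10988, -335213/43952, 228687/43952]
P' = (I − K·H)·P̄ = [4062/2747 -18527/5494 11325/5494; -18527/5494 194671/21976 -115221/21976; 11325/5494 -115221/21976 70615/21976]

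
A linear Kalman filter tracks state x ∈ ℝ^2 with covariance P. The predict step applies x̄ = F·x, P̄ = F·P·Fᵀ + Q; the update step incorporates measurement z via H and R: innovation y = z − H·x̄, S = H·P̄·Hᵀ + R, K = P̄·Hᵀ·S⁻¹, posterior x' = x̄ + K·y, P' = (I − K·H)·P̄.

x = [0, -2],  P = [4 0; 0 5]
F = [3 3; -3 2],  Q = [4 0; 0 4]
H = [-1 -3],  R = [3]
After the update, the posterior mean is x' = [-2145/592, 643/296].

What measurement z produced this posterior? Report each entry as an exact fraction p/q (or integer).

z = [-3]

x̄ = F·x = [-6, -4]
P̄ = F·P·Fᵀ + Q = [85 -6; -6 60]
S = H·P̄·Hᵀ + R = [592]
K = P̄·Hᵀ·S⁻¹ = [-67/592; -87/296]
x' − x̄ = [1407/592, 1827/296] = K·y
y = (KᵀK)⁻¹·Kᵀ·(x' − x̄) = [-21]
z = y + H·x̄ = [-21] + [18] = [-3]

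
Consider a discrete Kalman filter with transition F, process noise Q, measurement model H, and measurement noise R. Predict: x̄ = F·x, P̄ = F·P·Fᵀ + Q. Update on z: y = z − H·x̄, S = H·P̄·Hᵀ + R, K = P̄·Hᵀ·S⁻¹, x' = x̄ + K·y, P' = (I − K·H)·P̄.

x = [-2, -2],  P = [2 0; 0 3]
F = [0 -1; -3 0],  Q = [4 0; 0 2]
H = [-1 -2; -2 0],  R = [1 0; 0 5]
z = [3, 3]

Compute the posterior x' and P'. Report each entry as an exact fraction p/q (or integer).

x̄ = F·x = [2, 6]
P̄ = F·P·Fᵀ + Q = [7 0; 0 20]
y = z − H·x̄ = [17, 7]
S = H·P̄·Hᵀ + R = [88 14; 14 33]
K = P̄·Hᵀ·S⁻¹ = [-35/2708 -567/1354; -330/677 140/677]
x' = x̄ + K·y = [-3117/2708, -568/677]
P' = (I − K·H)·P̄ = [2835/2708 -350/677; -350/677 340/677]

x' = [-3117/2708, -568/677]
P' = [2835/2708 -350/677; -350/677 340/677]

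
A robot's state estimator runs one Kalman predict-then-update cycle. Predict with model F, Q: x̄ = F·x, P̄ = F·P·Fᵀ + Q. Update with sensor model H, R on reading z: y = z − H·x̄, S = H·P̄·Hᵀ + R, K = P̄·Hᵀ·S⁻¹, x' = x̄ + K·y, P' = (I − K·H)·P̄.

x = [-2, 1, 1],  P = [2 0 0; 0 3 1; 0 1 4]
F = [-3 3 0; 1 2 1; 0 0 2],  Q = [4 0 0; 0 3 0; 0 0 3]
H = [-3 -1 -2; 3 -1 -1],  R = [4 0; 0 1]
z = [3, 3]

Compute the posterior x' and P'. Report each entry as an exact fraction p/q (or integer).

x̄ = F·x = [9, 1, 2]
P̄ = F·P·Fᵀ + Q = [49 15 6; 15 25 12; 6 12 19]
y = z − H·x̄ = [35, -21]
S = H·P̄·Hᵀ + R = [756 -360; -360 384]
K = P̄·Hᵀ·S⁻¹ = [-149/1116 151/744; -173/837 -193/1116; -1283/6696 -953/4464]
x' = x̄ + K·y = [145/2232, -8713/3348, -2987/13392]
P' = (I − K·H)·P̄ = [73/372 461/558 -983/2232; 461/558 5821/837 -14407/3348; -983/2232 -14407/3348 42793/13392]

x' = [145/2232, -8713/3348, -2987/13392]
P' = [73/372 461/558 -983/2232; 461/558 5821/837 -14407/3348; -983/2232 -14407/3348 42793/13392]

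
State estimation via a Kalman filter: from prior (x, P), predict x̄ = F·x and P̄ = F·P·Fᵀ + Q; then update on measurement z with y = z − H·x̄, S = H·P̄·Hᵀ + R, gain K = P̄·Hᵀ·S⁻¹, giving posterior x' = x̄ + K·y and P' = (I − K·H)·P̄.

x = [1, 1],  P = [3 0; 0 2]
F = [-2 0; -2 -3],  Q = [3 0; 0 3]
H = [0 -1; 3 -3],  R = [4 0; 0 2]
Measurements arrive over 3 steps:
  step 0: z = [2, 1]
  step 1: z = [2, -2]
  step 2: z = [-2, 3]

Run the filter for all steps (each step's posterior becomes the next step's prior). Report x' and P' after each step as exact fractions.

step 0: x' = [-7357/4097, -8794/4097], P' = [13458/4097 12732/4097; 12732/4097 12900/4097]
step 1: x' = [-26164268/17175787, -15584150/17175787], P' = [48697974/17175787 46675572/17175787; 46675572/17175787 48313836/17175787]
step 2: x' = [158952769865/64042341209, 98885101958/64042341209], P' = [179552072850/64042341209 172033885692/64042341209; 172033885692/64042341209 178165128228/64042341209]

step 0: x̄ = F·x = [-2, -5]
step 0: P̄ = F·P·Fᵀ + Q = [15 12; 12 33]
step 0: y = z − H·x̄ = [-3, -8]
step 0: S = H·P̄·Hᵀ + R = [37 63; 63 218]
step 0: K = P̄·Hᵀ·S⁻¹ = [-3183/4097 1089/4097; -3225/4097 -252/4097]
step 0: x' = x̄ + K·y = [-7357/4097, -8794/4097]
step 0: P' = (I − K·H)·P̄ = [13458/4097 12732/4097; 12732/4097 12900/4097]
step 1: x̄ = F·x = [14714/4097, 41096/4097]
step 1: P̄ = F·P·Fᵀ + Q = [66123/4097 130224/4097; 130224/4097 335007/4097]
step 1: y = z − H·x̄ = [49290/4097, 70952/4097]
step 1: S = H·P̄·Hᵀ + R = [351395/4097 614349/4097; 614349/4097 1274332/4097]
step 1: K = P̄·Hᵀ·S⁻¹ = [-11668893/17175787 3033603/17175787; -12078459/17175787 -2457396/17175787]
step 1: x' = x̄ + K·y = [-26164268/17175787, -15584150/17175787]
step 1: P' = (I − K·H)·P̄ = [48697974/17175787 46675572/17175787; 46675572/17175787 48313836/17175787]
step 2: x̄ = F·x = [52328536/17175787, 99080986/17175787]
step 2: P̄ = F·P·Fᵀ + Q = [246319257/17175787 474845328/17175787; 474845328/17175787 1241250645/17175787]
step 2: y = z − H·x̄ = [64729412/17175787, 191784711/17175787]
step 2: S = H·P̄·Hᵀ + R = [1309953793/17175787 2299215951/17175787; 2299215951/17175787 4875264788/17175787]
step 2: K = P̄·Hᵀ·S⁻¹ = [-43008471423/64042341209 11277280737/64042341209; -44541282057/64042341209 -9196863804/64042341209]
step 2: x' = x̄ + K·y = [158952769865/64042341209, 98885101958/64042341209]
step 2: P' = (I − K·H)·P̄ = [179552072850/64042341209 172033885692/64042341209; 172033885692/64042341209 178165128228/64042341209]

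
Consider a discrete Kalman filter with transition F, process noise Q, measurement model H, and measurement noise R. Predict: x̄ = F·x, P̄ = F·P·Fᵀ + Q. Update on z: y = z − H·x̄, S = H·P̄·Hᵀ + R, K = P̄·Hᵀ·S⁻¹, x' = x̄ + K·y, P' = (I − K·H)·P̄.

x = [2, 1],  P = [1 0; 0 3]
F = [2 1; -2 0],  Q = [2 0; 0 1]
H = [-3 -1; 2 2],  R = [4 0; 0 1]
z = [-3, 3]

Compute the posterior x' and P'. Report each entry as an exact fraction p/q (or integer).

x̄ = F·x = [5, -4]
P̄ = F·P·Fᵀ + Q = [9 -4; -4 5]
y = z − H·x̄ = [8, 1]
S = H·P̄·Hᵀ + R = [66 -32; -32 25]
K = P̄·Hᵀ·S⁻¹ = [-255/626 -38/313; 239/626 178/313]
x' = x̄ + K·y = [507/313, -118/313]
P' = (I − K·H)·P̄ = [529/626 -567/626; -567/626 745/626]

x' = [507/313, -118/313]
P' = [529/626 -567/626; -567/626 745/626]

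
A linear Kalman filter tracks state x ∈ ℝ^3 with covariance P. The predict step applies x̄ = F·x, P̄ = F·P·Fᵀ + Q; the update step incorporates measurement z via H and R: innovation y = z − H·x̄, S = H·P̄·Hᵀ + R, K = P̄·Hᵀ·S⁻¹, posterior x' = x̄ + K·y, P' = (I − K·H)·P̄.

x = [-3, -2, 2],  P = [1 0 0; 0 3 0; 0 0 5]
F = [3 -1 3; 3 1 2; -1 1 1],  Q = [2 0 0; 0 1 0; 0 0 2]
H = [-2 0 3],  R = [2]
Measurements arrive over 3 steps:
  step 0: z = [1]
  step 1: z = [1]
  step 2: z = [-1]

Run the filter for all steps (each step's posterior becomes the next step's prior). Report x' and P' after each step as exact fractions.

step 0: x̄ = F·x = [-1, -7, 3]
step 0: P̄ = F·P·Fᵀ + Q = [59 36 9; 36 33 10; 9 10 11]
step 0: y = z − H·x̄ = [-10]
step 0: S = H·P̄·Hᵀ + R = [229]
step 0: K = P̄·Hᵀ·S⁻¹ = [-91/229; -42/229; 15/229]
step 0: x' = x̄ + K·y = [681/229, -1183/229, 537/229]
step 0: P' = (I − K·H)·P̄ = [5230/229 4422/229 3426/229; 4422/229 5793/229 2920/229; 3426/229 2920/229 2294/229]
step 1: x̄ = F·x = [4837/229, 1934/229, -1327/229]
step 1: P̄ = F·P·Fᵀ + Q = [91583/229 109351/229 8927/229; 109351/229 141592/229 15721/229; 8927/229 15721/229 3919/229]
step 1: y = z − H·x̄ = [13884/229]
step 1: S = H·P̄·Hᵀ + R = [294937/229]
step 1: K = P̄·Hᵀ·S⁻¹ = [-156385/294937; -171539/294937; -6097/294937]
step 1: x' = x̄ + K·y = [-3251699/294937, -7909342/294937, -2078743/294937]
step 1: P' = (I − K·H)·P̄ = [11156974/294937 23692268/294937 7333726/294937; 23692268/294937 53865027/294937 15680486/294937; 7333726/294937 15680486/294937 4885086/294937]
step 2: x̄ = F·x = [-8081984/294937, -21821925/294937, -6736386/294937]
step 2: P̄ = F·P·Fᵀ + Q = [94603985/294937 201544631/294937 53449353/294937; 201544631/294937 466993338/294937 131923997/294937; 53449353/294937 131923997/294937 39805945/294937]
step 2: y = z − H·x̄ = [3750253/294937]
step 2: S = H·P̄·Hᵀ + R = [95867083/294937]
step 2: K = P̄·Hᵀ·S⁻¹ = [-28859911/95867083; -562867/7374391; 12519129/95867083]
step 2: x' = x̄ + K·y = [-230304255/7374391, -552776698/7374391, -156186621/7374391]
step 2: P' = (I − K·H)·P̄ = [27926349082/95867083 4984198732/7374391 18598326114/95867083; 4984198732/7374391 11662398473/7374391 3322423910/7374391; 18598326114/95867083 3322423910/7374391 12407230162/95867083]

step 0: x' = [681/229, -1183/229, 537/229], P' = [5230/229 4422/229 3426/229; 4422/229 5793/229 2920/229; 3426/229 2920/229 2294/229]
step 1: x' = [-3251699/294937, -7909342/294937, -2078743/294937], P' = [11156974/294937 23692268/294937 7333726/294937; 23692268/294937 53865027/294937 15680486/294937; 7333726/294937 15680486/294937 4885086/294937]
step 2: x' = [-230304255/7374391, -552776698/7374391, -156186621/7374391], P' = [27926349082/95867083 4984198732/7374391 18598326114/95867083; 4984198732/7374391 11662398473/7374391 3322423910/7374391; 18598326114/95867083 3322423910/7374391 12407230162/95867083]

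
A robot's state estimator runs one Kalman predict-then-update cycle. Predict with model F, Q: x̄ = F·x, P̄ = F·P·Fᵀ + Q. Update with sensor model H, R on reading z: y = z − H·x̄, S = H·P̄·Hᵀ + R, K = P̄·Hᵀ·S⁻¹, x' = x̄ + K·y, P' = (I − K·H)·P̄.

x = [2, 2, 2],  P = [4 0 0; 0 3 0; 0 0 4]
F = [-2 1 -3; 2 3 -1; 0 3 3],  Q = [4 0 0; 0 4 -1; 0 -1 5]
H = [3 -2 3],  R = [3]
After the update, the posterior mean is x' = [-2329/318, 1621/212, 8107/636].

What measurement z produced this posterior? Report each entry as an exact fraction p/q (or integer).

x̄ = F·x = [-8, 8, 12]
P̄ = F·P·Fᵀ + Q = [59 5 -27; 5 51 14; -27 14 68]
S = H·P̄·Hᵀ + R = [636]
K = P̄·Hᵀ·S⁻¹ = [43/318; -15/212; 95/636]
x' − x̄ = [215/318, -75/212, 475/636] = K·y
y = (KᵀK)⁻¹·Kᵀ·(x' − x̄) = [5]
z = y + H·x̄ = [5] + [-4] = [1]

z = [1]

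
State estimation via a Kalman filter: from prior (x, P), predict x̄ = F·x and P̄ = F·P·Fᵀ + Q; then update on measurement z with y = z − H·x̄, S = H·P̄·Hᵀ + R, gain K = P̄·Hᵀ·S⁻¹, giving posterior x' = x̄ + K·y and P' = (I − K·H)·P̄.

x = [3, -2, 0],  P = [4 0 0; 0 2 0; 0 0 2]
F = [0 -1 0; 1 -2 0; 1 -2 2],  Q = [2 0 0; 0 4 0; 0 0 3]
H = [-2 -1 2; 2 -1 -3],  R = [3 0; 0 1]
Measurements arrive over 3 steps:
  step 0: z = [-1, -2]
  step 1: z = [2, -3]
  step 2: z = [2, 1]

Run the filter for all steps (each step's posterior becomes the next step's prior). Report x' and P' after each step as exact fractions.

step 0: x̄ = F·x = [2, 7, 7]
step 0: P̄ = F·P·Fᵀ + Q = [4 4 4; 4 16 12; 4 12 23]
step 0: y = z − H·x̄ = [-4, 22]
step 0: S = H·P̄·Hᵀ + R = [63 -86; -86 248]
step 0: K = P̄·Hᵀ·S⁻¹ = [-420/2057 -212/2057; -86/187 -63/187; 5/242 -139/484]
step 0: x' = x̄ + K·y = [1130/2057, 267/187, 145/242]
step 0: P' = (I − K·H)·P̄ = [4852/2057 -100/187 216/121; -100/187 20/17 -7/11; 216/121 -7/11 725/484]
step 1: x̄ = F·x = [-267/187, -4744/2057, -2279/2057]
step 1: P̄ = F·P·Fᵀ + Q = [54/17 540/187 778/187; 540/187 27160/2057 31512/2057; 778/187 31512/2057 62588/2057]
step 1: y = z − H·x̄ = [-1946/2057, -11878/2057]
step 1: S = H·P̄·Hᵀ + R = [139067/2057 -257412/2057; -257412/2057 681261/2057]
step 1: K = P̄·Hᵀ·S⁻¹ = [-982484/4615133 -496866/4615133; -1933008/4615133 -4422952/13845399; 17948/4615133 -4088192/13845399]
step 1: x' = x̄ + K·y = [-2790937/4615133, -905128/13845399, 8216383/13845399]
step 1: P' = (I − K·H)·P̄ = [9276394/4615133 -1743340/4615133 6930998/4615133; -1743340/4615133 14299432/13845399 -6778840/13845399; 6930998/4615133 -6778840/13845399 17484340/13845399]
step 2: x̄ = F·x = [905128/13845399, -6562555/13845399, 9870211/13845399]
step 2: P̄ = F·P·Fᵀ + Q = [41990230/13845399 33828884/13845399 47386564/13845399; 33828884/13845399 161328586/13845399 174648338/13845399; 47386564/13845399 174648338/13845399 354823243/13845399]
step 2: y = z − H·x̄ = [3198077/13845399, 11694407/4615133]
step 2: S = H·P̄·Hᵀ + R = [847748347/13845399 -495685938/4615133; -495685938/4615133 1293493272/4615133]
step 2: K = P̄·Hᵀ·S⁻¹ = [-1361541110/6490299337 -675651127/6490299337; -2717922592/6490299337 -6223627001/19470898011; 79174571/12980598674 -22785654247/77883592044]
step 2: x' = x̄ + K·y = [-1602249199/6490299337, -26882583722/19470898011, -2105206099/77883592044]
step 2: P' = (I − K·H)·P̄ = [12928411782/6490299337 -2450330264/6490299337 9660934985/6490299337; -2450330264/6490299337 20106629114/19470898011 -9528327899/19470898011; 9660934985/6490299337 -9528327899/19470898011 97587135161/77883592044]

step 0: x' = [1130/2057, 267/187, 145/242], P' = [4852/2057 -100/187 216/121; -100/187 20/17 -7/11; 216/121 -7/11 725/484]
step 1: x' = [-2790937/4615133, -905128/13845399, 8216383/13845399], P' = [9276394/4615133 -1743340/4615133 6930998/4615133; -1743340/4615133 14299432/13845399 -6778840/13845399; 6930998/4615133 -6778840/13845399 17484340/13845399]
step 2: x' = [-1602249199/6490299337, -26882583722/19470898011, -2105206099/77883592044], P' = [12928411782/6490299337 -2450330264/6490299337 9660934985/6490299337; -2450330264/6490299337 20106629114/19470898011 -9528327899/19470898011; 9660934985/6490299337 -9528327899/19470898011 97587135161/77883592044]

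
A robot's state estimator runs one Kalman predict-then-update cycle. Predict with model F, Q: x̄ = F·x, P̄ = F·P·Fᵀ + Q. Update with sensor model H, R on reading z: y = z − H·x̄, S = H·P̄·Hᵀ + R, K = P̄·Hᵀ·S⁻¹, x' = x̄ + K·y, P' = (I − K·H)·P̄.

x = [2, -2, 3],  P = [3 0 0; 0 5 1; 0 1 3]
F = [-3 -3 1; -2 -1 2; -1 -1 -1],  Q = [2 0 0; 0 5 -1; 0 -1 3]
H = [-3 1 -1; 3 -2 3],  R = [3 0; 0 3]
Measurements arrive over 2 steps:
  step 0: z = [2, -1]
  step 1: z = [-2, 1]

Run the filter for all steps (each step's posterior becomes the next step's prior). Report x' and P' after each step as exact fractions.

step 0: x' = [-4499/5850, -453/260, -3437/3900], P' = [3938/2925 301/130 -31/1950; 301/130 177/26 459/260; -31/1950 459/260 1847/1300]
step 1: x' = [77246115/91920418, 143511839/183840836, 15055299/183840836], P' = [230097787/183840836 379589925/183840836 -5902923/91920418; 379589925/183840836 536071851/91920418 258111879/183840836; -5902923/91920418 258111879/183840836 224647131/183840836]

step 0: x̄ = F·x = [3, 4, -3]
step 0: P̄ = F·P·Fᵀ + Q = [71 32 23; 32 30 3; 23 3 16]
step 0: y = z − H·x̄ = [4, 7]
step 0: S = H·P̄·Hᵀ + R = [628 -720; -720 900]
step 0: K = P̄·Hᵀ·S⁻¹ = [-37/65 -1247/5850; -33/52 -119/260; 17/130 889/3900]
step 0: x' = x̄ + K·y = [-4499/5850, -453/260, -3437/3900]
step 0: P' = (I − K·H)·P̄ = [3938/2925 301/130 -31/1950; 301/130 177/26 459/260; -31/1950 459/260 1847/1300]
step 1: x̄ = F·x = [12973/1950, 17759/11700, 19847/5850]
step 1: P̄ = F·P·Fᵀ + Q = [140383/1300 155807/3900 157687/3900; 155807/3900 147439/5850 126823/11700; 157687/3900 126823/11700 242243/11700]
step 1: y = z − H·x̄ = [232049/11700, -152689/5850]
step 1: S = H·P̄·Hᵀ + R = [5861719/5850 -3380834/2925; -3380834/2925 4037498/2925]
step 1: K = P̄·Hᵀ·S⁻¹ = [-49816265/91920418 -34768009/183840836; -27061496/45960209 -19265166/45960209; 11480381/91920418 40766699/183840836]
step 1: x' = x̄ + K·y = [77246115/91920418, 143511839/183840836, 15055299/183840836]
step 1: P' = (I − K·H)·P̄ = [230097787/183840836 379589925/183840836 -5902923/91920418; 379589925/183840836 536071851/91920418 258111879/183840836; -5902923/91920418 258111879/183840836 224647131/183840836]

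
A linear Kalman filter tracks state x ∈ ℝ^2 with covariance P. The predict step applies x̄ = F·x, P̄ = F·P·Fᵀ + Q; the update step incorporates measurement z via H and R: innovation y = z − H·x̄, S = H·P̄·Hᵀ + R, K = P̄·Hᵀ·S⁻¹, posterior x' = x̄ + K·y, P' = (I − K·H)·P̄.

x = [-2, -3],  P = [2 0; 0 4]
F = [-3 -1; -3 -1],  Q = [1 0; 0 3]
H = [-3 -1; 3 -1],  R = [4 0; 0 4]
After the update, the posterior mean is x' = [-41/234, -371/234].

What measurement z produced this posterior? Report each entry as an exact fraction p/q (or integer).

x̄ = F·x = [9, 9]
P̄ = F·P·Fᵀ + Q = [23 22; 22 25]
S = H·P̄·Hᵀ + R = [368 -182; -182 104]
K = P̄·Hᵀ·S⁻¹ = [-35/198 367/2574; -7/18 -67/234]
x' − x̄ = [-2147/234, -2477/234] = K·y
y = (KᵀK)⁻¹·Kᵀ·(x' − x̄) = [39, -16]
z = y + H·x̄ = [39, -16] + [-36, 18] = [3, 2]

z = [3, 2]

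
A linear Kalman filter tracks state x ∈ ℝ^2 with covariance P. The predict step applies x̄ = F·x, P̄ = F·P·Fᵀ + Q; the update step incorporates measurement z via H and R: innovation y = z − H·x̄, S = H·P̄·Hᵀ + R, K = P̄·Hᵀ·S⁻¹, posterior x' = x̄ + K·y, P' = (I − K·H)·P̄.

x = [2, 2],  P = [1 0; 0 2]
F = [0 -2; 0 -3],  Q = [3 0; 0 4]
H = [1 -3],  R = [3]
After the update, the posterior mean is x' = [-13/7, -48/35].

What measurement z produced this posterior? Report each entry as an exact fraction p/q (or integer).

z = [2]

x̄ = F·x = [-4, -6]
P̄ = F·P·Fᵀ + Q = [11 12; 12 22]
S = H·P̄·Hᵀ + R = [140]
K = P̄·Hᵀ·S⁻¹ = [-5/28; -27/70]
x' − x̄ = [15/7, 162/35] = K·y
y = (KᵀK)⁻¹·Kᵀ·(x' − x̄) = [-12]
z = y + H·x̄ = [-12] + [14] = [2]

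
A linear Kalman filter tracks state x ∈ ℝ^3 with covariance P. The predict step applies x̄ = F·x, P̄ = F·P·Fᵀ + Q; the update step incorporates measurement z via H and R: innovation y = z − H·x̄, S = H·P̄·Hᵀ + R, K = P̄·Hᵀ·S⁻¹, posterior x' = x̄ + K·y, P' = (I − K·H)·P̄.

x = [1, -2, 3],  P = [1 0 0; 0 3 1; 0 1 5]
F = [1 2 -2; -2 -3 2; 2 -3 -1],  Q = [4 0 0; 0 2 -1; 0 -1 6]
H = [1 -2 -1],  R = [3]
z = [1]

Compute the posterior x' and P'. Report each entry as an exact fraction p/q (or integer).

x̄ = F·x = [-9, 10, 5]
P̄ = F·P·Fᵀ + Q = [29 -30 -2; -30 41 9; -2 9 48]
y = z − H·x̄ = [35]
S = H·P̄·Hᵀ + R = [404]
K = P̄·Hᵀ·S⁻¹ = [91/404; -121/404; -17/101]
x' = x̄ + K·y = [-451/404, -195/404, -90/101]
P' = (I − K·H)·P̄ = [3435/404 -1109/404 1345/101; -1109/404 1923/404 -1148/101; 1345/101 -1148/101 3692/101]

x' = [-451/404, -195/404, -90/101]
P' = [3435/404 -1109/404 1345/101; -1109/404 1923/404 -1148/101; 1345/101 -1148/101 3692/101]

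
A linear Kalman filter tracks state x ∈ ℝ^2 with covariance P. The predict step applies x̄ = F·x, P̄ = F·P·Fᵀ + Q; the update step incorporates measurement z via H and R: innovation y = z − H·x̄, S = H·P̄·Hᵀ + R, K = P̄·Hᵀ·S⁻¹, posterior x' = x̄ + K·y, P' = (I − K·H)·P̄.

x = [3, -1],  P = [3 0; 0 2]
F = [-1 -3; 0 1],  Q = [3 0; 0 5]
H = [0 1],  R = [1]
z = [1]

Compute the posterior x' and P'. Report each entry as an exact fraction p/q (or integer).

x' = [-3/2, 3/4]
P' = [39/2 -3/4; -3/4 7/8]

x̄ = F·x = [0, -1]
P̄ = F·P·Fᵀ + Q = [24 -6; -6 7]
y = z − H·x̄ = [2]
S = H·P̄·Hᵀ + R = [8]
K = P̄·Hᵀ·S⁻¹ = [-3/4; 7/8]
x' = x̄ + K·y = [-3/2, 3/4]
P' = (I − K·H)·P̄ = [39/2 -3/4; -3/4 7/8]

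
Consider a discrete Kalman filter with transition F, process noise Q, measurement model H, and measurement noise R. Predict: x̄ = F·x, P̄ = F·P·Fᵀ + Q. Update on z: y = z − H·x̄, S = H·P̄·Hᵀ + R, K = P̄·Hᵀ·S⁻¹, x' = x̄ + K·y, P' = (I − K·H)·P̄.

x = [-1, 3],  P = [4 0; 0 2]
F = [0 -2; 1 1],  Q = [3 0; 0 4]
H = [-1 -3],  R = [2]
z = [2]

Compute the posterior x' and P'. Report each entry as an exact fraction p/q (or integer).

x' = [-472/79, 106/79]
P' = [868/79 -290/79; -290/79 114/79]

x̄ = F·x = [-6, 2]
P̄ = F·P·Fᵀ + Q = [11 -4; -4 10]
y = z − H·x̄ = [2]
S = H·P̄·Hᵀ + R = [79]
K = P̄·Hᵀ·S⁻¹ = [1/79; -26/79]
x' = x̄ + K·y = [-472/79, 106/79]
P' = (I − K·H)·P̄ = [868/79 -290/79; -290/79 114/79]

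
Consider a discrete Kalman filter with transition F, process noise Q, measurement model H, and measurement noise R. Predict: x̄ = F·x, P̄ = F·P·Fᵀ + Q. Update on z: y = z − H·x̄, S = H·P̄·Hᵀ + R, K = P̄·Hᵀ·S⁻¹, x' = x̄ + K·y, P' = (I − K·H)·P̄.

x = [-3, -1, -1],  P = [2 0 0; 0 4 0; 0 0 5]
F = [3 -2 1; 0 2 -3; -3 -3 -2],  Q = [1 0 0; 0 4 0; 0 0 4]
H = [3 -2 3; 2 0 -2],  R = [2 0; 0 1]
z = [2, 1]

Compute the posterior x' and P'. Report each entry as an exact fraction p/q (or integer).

x̄ = F·x = [-8, 1, 14]
P̄ = F·P·Fᵀ + Q = [40 -31 -4; -31 65 6; -4 6 78]
y = z − H·x̄ = [-14, 45]
S = H·P̄·Hᵀ + R = [1552 -80; -80 505]
K = P̄·Hᵀ·S⁻¹ = [9289/77736 9386/48585; -21889/155472 -8203/48585; 9293/77736 -14858/48585]
x' = x̄ + K·y = [-38071/38868, -359657/77736, -55787/38868]
P' = (I − K·H)·P̄ = [521903/194340 3028657/388680 503131/194340; 3028657/388680 18379823/777360 3061469/388680; 503131/194340 3061469/388680 532847/194340]

x' = [-38071/38868, -359657/77736, -55787/38868]
P' = [521903/194340 3028657/388680 503131/194340; 3028657/388680 18379823/777360 3061469/388680; 503131/194340 3061469/388680 532847/194340]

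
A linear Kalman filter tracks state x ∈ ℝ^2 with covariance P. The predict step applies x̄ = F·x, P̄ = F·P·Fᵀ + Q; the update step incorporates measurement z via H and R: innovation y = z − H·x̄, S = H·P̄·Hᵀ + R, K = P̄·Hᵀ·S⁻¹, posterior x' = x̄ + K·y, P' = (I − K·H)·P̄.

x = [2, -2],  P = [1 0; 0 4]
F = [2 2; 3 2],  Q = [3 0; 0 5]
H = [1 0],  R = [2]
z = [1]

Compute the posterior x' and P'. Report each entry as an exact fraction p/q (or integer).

x' = [23/25, 72/25]
P' = [46/25 44/25; 44/25 266/25]

x̄ = F·x = [0, 2]
P̄ = F·P·Fᵀ + Q = [23 22; 22 30]
y = z − H·x̄ = [1]
S = H·P̄·Hᵀ + R = [25]
K = P̄·Hᵀ·S⁻¹ = [23/25; 22/25]
x' = x̄ + K·y = [23/25, 72/25]
P' = (I − K·H)·P̄ = [46/25 44/25; 44/25 266/25]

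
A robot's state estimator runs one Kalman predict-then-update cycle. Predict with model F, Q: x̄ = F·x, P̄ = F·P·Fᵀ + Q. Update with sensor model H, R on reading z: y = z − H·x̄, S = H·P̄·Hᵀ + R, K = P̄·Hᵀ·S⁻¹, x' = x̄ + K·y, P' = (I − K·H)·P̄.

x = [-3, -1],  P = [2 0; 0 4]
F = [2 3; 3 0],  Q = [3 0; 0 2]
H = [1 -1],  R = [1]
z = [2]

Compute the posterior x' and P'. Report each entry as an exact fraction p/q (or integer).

x̄ = F·x = [-9, -9]
P̄ = F·P·Fᵀ + Q = [47 12; 12 20]
y = z − H·x̄ = [2]
S = H·P̄·Hᵀ + R = [44]
K = P̄·Hᵀ·S⁻¹ = [35/44; -2/11]
x' = x̄ + K·y = [-163/22, -103/11]
P' = (I − K·H)·P̄ = [843/44 202/11; 202/11 204/11]

x' = [-163/22, -103/11]
P' = [843/44 202/11; 202/11 204/11]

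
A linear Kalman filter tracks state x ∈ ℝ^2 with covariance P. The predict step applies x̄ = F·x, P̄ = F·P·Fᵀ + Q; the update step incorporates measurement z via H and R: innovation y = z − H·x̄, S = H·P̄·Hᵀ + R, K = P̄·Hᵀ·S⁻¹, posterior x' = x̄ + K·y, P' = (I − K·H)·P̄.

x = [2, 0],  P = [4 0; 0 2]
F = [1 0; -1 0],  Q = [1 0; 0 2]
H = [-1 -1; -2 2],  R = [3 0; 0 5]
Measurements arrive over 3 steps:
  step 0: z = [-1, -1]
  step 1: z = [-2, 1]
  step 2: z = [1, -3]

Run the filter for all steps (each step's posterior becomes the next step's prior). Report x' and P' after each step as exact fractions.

step 0: x' = [311/482, -15/241], P' = [313/482 19/241; 19/241 164/241]
step 1: x' = [17035/38642, 25821/38642], P' = [11069/19321 4313/38642; 4313/38642 25753/38642]
step 2: x' = [647394/1478041, -2877545/2956082], P' = [1677283/2956082 168454/1478041; 168454/1478041 983549/1478041]

step 0: x̄ = F·x = [2, -2]
step 0: P̄ = F·P·Fᵀ + Q = [5 -4; -4 6]
step 0: y = z − H·x̄ = [-1, 7]
step 0: S = H·P̄·Hᵀ + R = [6 -2; -2 81]
step 0: K = P̄·Hᵀ·S⁻¹ = [-117/482 -55/241; -61/241 58/241]
step 0: x' = x̄ + K·y = [311/482, -15/241]
step 0: P' = (I − K·H)·P̄ = [313/482 19/241; 19/241 164/241]
step 1: x̄ = F·x = [311/482, -311/482]
step 1: P̄ = F·P·Fᵀ + Q = [795/482 -313/482; -313/482 1277/482]
step 1: y = z − H·x̄ = [-2, 863/241]
step 1: S = H·P̄·Hᵀ + R = [6 -2; -2 6601/241]
step 1: K = P̄·Hᵀ·S⁻¹ = [-8817/38642 -3565/19321; -5011/19321 4288/19321]
step 1: x' = x̄ + K·y = [17035/38642, 25821/38642]
step 1: P' = (I − K·H)·P̄ = [11069/19321 4313/38642; 4313/38642 25753/38642]
step 2: x̄ = F·x = [17035/38642, -17035/38642]
step 2: P̄ = F·P·Fᵀ + Q = [30390/19321 -11069/19321; -11069/19321 49711/19321]
step 2: y = z − H·x̄ = [1, -23893/19321]
step 2: S = H·P̄·Hᵀ + R = [6 -2; -2 505561/19321]
step 2: K = P̄·Hᵀ·S⁻¹ = [-671397/2956082 -268075/1478041; -384001/1478041 326038/1478041]
step 2: x' = x̄ + K·y = [647394/1478041, -2877545/2956082]
step 2: P' = (I − K·H)·P̄ = [1677283/2956082 168454/1478041; 168454/1478041 983549/1478041]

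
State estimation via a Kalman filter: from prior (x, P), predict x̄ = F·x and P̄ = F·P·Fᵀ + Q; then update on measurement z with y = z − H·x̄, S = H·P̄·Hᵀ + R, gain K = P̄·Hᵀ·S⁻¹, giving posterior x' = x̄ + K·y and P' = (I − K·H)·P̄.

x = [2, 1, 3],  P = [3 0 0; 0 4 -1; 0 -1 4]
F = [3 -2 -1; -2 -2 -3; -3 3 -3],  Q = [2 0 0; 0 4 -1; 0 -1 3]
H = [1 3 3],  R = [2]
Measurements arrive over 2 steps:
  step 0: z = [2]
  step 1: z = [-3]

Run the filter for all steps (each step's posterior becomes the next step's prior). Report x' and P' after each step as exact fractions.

step 0: x' = [-4183/1967, -1099/281, 10344/1967], P' = [82890/1967 3412/281 -51564/1967; 3412/281 5628/281 -6740/281; -51564/1967 -6740/281 64644/1967]
step 1: x' = [-96071627/13114863, 224724/1457207, 5595914/4371621], P' = [5185642264/13114863 -132460786/1457207 -178935910/4371621; -132460786/1457207 37472065/1457207 6731263/1457207; -178935910/4371621 6731263/1457207 13439587/1457207]

step 0: x̄ = F·x = [1, -15, -12]
step 0: P̄ = F·P·Fᵀ + Q = [45 2 -42; 2 56 32; -42 32 120]
step 0: y = z − H·x̄ = [82]
step 0: S = H·P̄·Hᵀ + R = [1967]
step 0: K = P̄·Hᵀ·S⁻¹ = [-75/1967; 38/281; 414/1967]
step 0: x' = x̄ + K·y = [-4183/1967, -1099/281, 10344/1967]
step 0: P' = (I − K·H)·P̄ = [82890/1967 3412/281 -51564/1967; 3412/281 5628/281 -6740/281; -51564/1967 -6740/281 64644/1967]
step 1: x̄ = F·x = [-7507/1967, -1040/281, -41562/1967]
step 1: P̄ = F·P·Fᵀ + Q = [806228/1967 -30012/281 -262350/1967; -30012/281 12136/281 29839/281; -262350/1967 29839/281 1179447/1967]
step 1: y = z − H·x̄ = [148132/1967]
step 1: S = H·P̄·Hᵀ + R = [13114863/1967]
step 1: K = P̄·Hᵀ·S⁻¹ = [-611074/13114863; 74599/1457207; 1300870/4371621]
step 1: x' = x̄ + K·y = [-96071627/13114863, 224724/1457207, 5595914/4371621]
step 1: P' = (I − K·H)·P̄ = [5185642264/13114863 -132460786/1457207 -178935910/4371621; -132460786/1457207 37472065/1457207 6731263/1457207; -178935910/4371621 6731263/1457207 13439587/1457207]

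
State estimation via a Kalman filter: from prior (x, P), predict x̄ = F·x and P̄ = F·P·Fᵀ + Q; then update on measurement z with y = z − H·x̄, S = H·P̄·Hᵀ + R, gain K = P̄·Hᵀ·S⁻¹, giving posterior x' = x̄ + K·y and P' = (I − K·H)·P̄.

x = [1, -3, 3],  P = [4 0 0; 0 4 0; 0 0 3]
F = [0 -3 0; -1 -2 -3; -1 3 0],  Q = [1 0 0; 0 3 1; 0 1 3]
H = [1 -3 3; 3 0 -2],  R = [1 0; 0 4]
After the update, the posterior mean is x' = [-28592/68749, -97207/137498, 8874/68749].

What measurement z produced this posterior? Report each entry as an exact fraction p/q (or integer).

z = [2, -2]

x̄ = F·x = [9, -4, -10]
P̄ = F·P·Fᵀ + Q = [37 24 -36; 24 50 -19; -36 -19 43]
S = H·P̄·Hᵀ + R = [857 -729; -729 941]
K = P̄·Hᵀ·S⁻¹ = [-289/68749 13146/68749; -92013/274996 -39137/274996; -69/68749 -14227/68749]
x' − x̄ = [-647333/68749, 452785/137498, 696364/68749] = K·y
y = (KᵀK)⁻¹·Kᵀ·(x' − x̄) = [11, -49]
z = y + H·x̄ = [11, -49] + [-9, 47] = [2, -2]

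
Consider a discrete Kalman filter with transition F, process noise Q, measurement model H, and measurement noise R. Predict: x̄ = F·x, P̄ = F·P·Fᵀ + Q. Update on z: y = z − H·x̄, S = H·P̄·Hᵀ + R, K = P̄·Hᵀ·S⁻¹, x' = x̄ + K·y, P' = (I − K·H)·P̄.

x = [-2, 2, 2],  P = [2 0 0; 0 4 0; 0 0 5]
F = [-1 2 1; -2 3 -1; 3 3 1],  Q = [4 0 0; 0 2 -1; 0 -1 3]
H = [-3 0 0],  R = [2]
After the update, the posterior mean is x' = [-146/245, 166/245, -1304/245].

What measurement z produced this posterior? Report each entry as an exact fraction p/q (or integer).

x̄ = F·x = [8, 8, 2]
P̄ = F·P·Fᵀ + Q = [27 23 23; 23 51 18; 23 18 62]
S = H·P̄·Hᵀ + R = [245]
K = P̄·Hᵀ·S⁻¹ = [-81/245; -69/245; -69/245]
x' − x̄ = [-2106/245, -1794/245, -1794/245] = K·y
y = (KᵀK)⁻¹·Kᵀ·(x' − x̄) = [26]
z = y + H·x̄ = [26] + [-24] = [2]

z = [2]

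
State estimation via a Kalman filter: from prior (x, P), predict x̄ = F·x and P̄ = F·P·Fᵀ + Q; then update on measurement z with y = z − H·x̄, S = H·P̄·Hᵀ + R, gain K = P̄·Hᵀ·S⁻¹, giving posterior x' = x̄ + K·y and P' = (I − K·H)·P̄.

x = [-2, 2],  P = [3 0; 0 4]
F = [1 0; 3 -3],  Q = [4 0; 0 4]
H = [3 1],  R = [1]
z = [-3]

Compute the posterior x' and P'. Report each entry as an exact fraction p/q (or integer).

x' = [16/37, -162/37]
P' = [79/37 -231/37; -231/37 3559/185]

x̄ = F·x = [-2, -12]
P̄ = F·P·Fᵀ + Q = [7 9; 9 67]
y = z − H·x̄ = [15]
S = H·P̄·Hᵀ + R = [185]
K = P̄·Hᵀ·S⁻¹ = [6/37; 94/185]
x' = x̄ + K·y = [16/37, -162/37]
P' = (I − K·H)·P̄ = [79/37 -231/37; -231/37 3559/185]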